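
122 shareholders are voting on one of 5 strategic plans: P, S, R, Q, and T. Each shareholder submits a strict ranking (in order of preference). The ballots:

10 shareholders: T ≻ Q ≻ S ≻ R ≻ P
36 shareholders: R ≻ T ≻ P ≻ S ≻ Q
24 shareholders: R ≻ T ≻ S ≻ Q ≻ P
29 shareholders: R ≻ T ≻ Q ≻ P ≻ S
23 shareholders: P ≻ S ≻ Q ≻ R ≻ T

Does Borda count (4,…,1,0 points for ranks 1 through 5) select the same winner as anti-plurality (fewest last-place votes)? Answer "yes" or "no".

yes

Borda — scores: P 193, S 173, R 389, Q 158, T 307. Winner: R.
Anti-plurality — last-place votes: P 34, S 29, R 0, Q 36, T 23. Winner: R.
The two methods agree.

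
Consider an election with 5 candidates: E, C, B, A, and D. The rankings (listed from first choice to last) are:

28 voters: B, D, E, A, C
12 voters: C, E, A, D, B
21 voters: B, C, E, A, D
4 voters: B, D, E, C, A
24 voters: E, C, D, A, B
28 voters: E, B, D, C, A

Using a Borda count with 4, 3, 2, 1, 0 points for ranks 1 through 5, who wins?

E: 28·2 + 12·3 + 21·2 + 4·2 + 24·4 + 28·4 = 350
C: 28·0 + 12·4 + 21·3 + 4·1 + 24·3 + 28·1 = 215
B: 28·4 + 12·0 + 21·4 + 4·4 + 24·0 + 28·3 = 296
A: 28·1 + 12·2 + 21·1 + 4·0 + 24·1 + 28·0 = 97
D: 28·3 + 12·1 + 21·0 + 4·3 + 24·2 + 28·2 = 212
E has the highest Borda score (350).

E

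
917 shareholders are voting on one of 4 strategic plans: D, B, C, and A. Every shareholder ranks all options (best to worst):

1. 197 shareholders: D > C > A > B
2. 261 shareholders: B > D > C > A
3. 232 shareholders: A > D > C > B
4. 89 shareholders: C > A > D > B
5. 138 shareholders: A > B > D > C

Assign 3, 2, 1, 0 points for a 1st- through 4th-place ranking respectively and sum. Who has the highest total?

D

D: 197·3 + 261·2 + 232·2 + 89·1 + 138·1 = 1804
B: 197·0 + 261·3 + 232·0 + 89·0 + 138·2 = 1059
C: 197·2 + 261·1 + 232·1 + 89·3 + 138·0 = 1154
A: 197·1 + 261·0 + 232·3 + 89·2 + 138·3 = 1485
D has the highest Borda score (1804).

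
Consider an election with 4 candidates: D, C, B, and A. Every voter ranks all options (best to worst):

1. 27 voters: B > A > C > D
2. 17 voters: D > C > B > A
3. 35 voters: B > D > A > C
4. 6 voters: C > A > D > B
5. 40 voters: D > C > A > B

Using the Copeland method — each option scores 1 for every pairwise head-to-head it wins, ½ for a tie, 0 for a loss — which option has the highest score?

D: beats C, B, and A → score 3.
C: beats B and A; loses to D → score 2.
B: beats A; loses to D and C → score 1.
A: loses to D, C, and B → score 0.
D has the best pairwise record.

D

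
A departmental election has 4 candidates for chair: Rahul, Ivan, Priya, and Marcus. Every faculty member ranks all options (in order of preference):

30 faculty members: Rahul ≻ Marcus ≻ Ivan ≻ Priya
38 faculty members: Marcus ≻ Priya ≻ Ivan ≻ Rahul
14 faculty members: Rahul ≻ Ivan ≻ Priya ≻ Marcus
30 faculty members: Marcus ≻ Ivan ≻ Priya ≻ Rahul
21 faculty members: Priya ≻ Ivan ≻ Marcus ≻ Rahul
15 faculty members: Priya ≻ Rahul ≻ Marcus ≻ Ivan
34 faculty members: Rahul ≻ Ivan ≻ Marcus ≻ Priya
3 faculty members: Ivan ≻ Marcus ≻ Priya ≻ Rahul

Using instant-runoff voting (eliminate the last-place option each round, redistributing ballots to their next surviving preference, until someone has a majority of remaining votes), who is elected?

Rahul

Round 1: Rahul 78, Ivan 3, Priya 36, Marcus 68. Eliminate Ivan.
Round 2: Rahul 78, Priya 36, Marcus 71. Eliminate Priya.
Round 3: Rahul 93, Marcus 92. Rahul has a majority.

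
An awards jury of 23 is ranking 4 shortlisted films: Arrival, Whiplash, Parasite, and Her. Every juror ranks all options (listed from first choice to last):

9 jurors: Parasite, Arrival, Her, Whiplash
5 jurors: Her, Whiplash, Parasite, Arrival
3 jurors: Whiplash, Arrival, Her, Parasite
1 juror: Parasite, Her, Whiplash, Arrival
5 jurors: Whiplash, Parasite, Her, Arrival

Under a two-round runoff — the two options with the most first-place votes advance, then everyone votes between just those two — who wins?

Whiplash

Round 1 first-place votes: Arrival 0, Whiplash 8, Parasite 10, Her 5.
Parasite and Whiplash advance.
Runoff: Parasite is preferred to Whiplash by 10 voters; Whiplash by 13.
Whiplash wins the runoff.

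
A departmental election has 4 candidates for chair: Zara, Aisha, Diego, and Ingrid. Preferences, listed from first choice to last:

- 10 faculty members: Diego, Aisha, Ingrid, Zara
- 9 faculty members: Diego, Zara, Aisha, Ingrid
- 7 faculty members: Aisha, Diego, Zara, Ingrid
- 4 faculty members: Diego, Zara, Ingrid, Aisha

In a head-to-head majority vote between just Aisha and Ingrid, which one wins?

Aisha

Voters preferring Aisha to Ingrid: 26; preferring Ingrid to Aisha: 4.
Aisha wins the head-to-head.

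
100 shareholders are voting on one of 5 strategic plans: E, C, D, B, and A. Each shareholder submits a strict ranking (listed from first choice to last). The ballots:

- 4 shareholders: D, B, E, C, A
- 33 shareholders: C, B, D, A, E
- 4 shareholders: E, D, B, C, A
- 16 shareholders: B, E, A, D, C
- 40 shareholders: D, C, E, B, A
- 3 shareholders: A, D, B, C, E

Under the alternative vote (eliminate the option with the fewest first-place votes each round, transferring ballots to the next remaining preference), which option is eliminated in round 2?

E

Round 1: E 4, C 33, D 44, B 16, A 3. Eliminate A.
Round 2: E 4, C 33, D 47, B 16. Eliminate E.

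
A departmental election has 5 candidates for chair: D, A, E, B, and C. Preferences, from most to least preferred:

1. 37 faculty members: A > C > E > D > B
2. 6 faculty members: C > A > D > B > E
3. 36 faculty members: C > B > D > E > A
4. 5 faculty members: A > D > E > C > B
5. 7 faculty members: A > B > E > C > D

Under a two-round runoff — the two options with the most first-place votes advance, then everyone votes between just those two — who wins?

Round 1 first-place votes: D 0, A 49, E 0, B 0, C 42.
A and C advance.
Runoff: A is preferred to C by 49 voters; C by 42.
A wins the runoff.

A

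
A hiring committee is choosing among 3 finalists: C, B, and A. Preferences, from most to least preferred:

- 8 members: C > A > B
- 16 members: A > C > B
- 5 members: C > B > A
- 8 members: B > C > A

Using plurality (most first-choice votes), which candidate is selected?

A

First-place votes: C 13, B 8, A 16.
A has the most first-place votes.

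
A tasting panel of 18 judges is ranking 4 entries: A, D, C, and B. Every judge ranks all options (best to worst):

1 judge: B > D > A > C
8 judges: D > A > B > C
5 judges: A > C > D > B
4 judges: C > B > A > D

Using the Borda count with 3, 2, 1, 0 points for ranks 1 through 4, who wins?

A

A: 1·1 + 8·2 + 5·3 + 4·1 = 36
D: 1·2 + 8·3 + 5·1 + 4·0 = 31
C: 1·0 + 8·0 + 5·2 + 4·3 = 22
B: 1·3 + 8·1 + 5·0 + 4·2 = 19
A has the highest Borda score (36).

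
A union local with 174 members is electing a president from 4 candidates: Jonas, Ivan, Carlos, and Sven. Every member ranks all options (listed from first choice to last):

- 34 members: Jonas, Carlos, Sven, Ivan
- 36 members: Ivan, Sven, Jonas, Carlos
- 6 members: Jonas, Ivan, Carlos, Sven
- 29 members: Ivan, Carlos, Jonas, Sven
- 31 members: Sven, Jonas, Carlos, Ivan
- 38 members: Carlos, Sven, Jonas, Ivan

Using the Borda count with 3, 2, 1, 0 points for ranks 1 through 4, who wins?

Jonas: 34·3 + 36·1 + 6·3 + 29·1 + 31·2 + 38·1 = 285
Ivan: 34·0 + 36·3 + 6·2 + 29·3 + 31·0 + 38·0 = 207
Carlos: 34·2 + 36·0 + 6·1 + 29·2 + 31·1 + 38·3 = 277
Sven: 34·1 + 36·2 + 6·0 + 29·0 + 31·3 + 38·2 = 275
Jonas has the highest Borda score (285).

Jonas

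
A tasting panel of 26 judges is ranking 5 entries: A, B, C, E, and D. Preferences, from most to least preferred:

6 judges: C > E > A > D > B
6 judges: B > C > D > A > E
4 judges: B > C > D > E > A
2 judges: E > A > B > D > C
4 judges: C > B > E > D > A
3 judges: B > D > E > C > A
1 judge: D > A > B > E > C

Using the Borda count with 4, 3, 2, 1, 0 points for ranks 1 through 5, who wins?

C

A: 6·2 + 6·1 + 4·0 + 2·3 + 4·0 + 3·0 + 1·3 = 27
B: 6·0 + 6·4 + 4·4 + 2·2 + 4·3 + 3·4 + 1·2 = 70
C: 6·4 + 6·3 + 4·3 + 2·0 + 4·4 + 3·1 + 1·0 = 73
E: 6·3 + 6·0 + 4·1 + 2·4 + 4·2 + 3·2 + 1·1 = 45
D: 6·1 + 6·2 + 4·2 + 2·1 + 4·1 + 3·3 + 1·4 = 45
C has the highest Borda score (73).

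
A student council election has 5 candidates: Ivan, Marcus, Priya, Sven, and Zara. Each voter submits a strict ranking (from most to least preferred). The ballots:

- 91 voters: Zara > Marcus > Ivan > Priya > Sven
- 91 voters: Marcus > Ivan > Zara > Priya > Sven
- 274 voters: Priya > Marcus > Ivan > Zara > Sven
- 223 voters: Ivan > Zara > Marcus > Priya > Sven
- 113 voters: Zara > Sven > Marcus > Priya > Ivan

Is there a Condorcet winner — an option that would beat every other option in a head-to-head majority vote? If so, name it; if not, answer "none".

none

Checking pairwise contests:
Marcus beats Ivan 569–223.
Zara beats Marcus 427–365.
Ivan beats Priya 405–387.
Ivan beats Sven 679–113.
Ivan beats Zara 588–204.
Every option loses at least one head-to-head, so there is no Condorcet winner.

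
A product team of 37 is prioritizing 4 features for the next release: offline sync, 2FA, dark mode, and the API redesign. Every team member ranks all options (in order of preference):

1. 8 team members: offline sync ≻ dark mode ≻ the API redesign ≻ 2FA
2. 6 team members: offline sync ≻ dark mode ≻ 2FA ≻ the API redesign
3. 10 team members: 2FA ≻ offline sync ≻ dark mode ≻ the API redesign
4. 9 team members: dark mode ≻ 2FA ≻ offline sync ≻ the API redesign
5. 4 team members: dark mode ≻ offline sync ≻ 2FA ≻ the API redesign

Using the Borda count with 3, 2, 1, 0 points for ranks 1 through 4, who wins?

offline sync

offline sync: 8·3 + 6·3 + 10·2 + 9·1 + 4·2 = 79
2FA: 8·0 + 6·1 + 10·3 + 9·2 + 4·1 = 58
dark mode: 8·2 + 6·2 + 10·1 + 9·3 + 4·3 = 77
the API redesign: 8·1 + 6·0 + 10·0 + 9·0 + 4·0 = 8
offline sync has the highest Borda score (79).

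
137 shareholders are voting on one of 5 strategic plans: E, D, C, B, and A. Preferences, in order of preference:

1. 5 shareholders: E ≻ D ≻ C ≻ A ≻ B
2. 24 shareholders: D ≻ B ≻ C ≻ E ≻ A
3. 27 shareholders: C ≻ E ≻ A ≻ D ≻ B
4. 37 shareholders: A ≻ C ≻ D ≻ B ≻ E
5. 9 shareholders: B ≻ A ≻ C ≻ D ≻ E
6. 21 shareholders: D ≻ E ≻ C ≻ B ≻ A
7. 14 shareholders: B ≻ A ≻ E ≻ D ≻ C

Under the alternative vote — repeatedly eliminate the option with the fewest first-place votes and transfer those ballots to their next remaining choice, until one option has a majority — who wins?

A

Round 1: E 5, D 45, C 27, B 23, A 37. Eliminate E.
Round 2: D 50, C 27, B 23, A 37. Eliminate B.
Round 3: D 50, C 27, A 60. Eliminate C.
Round 4: D 50, A 87. A has a majority.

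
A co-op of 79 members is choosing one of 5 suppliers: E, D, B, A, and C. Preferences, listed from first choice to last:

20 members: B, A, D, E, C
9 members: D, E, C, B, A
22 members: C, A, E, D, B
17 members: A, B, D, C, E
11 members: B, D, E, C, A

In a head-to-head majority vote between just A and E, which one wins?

A

Voters preferring A to E: 59; preferring E to A: 20.
A wins the head-to-head.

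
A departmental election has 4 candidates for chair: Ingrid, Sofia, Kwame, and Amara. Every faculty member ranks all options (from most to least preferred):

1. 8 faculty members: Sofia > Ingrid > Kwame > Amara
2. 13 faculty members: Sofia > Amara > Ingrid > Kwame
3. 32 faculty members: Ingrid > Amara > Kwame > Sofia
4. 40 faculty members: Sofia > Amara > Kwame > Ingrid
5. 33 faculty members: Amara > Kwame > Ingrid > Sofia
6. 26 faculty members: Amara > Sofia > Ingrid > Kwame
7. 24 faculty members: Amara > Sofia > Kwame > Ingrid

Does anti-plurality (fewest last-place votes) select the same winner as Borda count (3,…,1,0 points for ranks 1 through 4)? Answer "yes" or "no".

yes

Anti-plurality — last-place votes: Ingrid 64, Sofia 65, Kwame 39, Amara 8. Winner: Amara.
Borda — scores: Ingrid 184, Sofia 283, Kwame 170, Amara 419. Winner: Amara.
The two methods agree.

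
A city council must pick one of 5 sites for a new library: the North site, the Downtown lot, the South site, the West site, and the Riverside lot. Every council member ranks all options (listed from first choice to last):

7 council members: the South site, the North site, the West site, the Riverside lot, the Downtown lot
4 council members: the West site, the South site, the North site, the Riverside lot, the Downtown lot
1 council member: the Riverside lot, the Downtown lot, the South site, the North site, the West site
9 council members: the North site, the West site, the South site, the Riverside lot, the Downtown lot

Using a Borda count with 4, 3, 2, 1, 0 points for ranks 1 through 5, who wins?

the North site

the North site: 7·3 + 4·2 + 1·1 + 9·4 = 66
the Downtown lot: 7·0 + 4·0 + 1·3 + 9·0 = 3
the South site: 7·4 + 4·3 + 1·2 + 9·2 = 60
the West site: 7·2 + 4·4 + 1·0 + 9·3 = 57
the Riverside lot: 7·1 + 4·1 + 1·4 + 9·1 = 24
the North site has the highest Borda score (66).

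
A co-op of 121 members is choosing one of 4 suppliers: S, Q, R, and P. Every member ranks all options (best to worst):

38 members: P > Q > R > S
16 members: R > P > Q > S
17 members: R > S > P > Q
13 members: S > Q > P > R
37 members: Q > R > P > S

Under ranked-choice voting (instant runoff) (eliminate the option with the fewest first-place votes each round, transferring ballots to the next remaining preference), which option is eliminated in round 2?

Round 1: S 13, Q 37, R 33, P 38. Eliminate S.
Round 2: Q 50, R 33, P 38. Eliminate R.

R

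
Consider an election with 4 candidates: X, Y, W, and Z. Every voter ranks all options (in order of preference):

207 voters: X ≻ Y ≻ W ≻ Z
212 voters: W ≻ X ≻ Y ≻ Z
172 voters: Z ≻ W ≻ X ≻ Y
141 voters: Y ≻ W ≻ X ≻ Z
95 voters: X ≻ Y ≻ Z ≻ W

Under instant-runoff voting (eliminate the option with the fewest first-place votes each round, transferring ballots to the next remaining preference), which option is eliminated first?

Round 1: X 302, Y 141, W 212, Z 172. Eliminate Y.

Y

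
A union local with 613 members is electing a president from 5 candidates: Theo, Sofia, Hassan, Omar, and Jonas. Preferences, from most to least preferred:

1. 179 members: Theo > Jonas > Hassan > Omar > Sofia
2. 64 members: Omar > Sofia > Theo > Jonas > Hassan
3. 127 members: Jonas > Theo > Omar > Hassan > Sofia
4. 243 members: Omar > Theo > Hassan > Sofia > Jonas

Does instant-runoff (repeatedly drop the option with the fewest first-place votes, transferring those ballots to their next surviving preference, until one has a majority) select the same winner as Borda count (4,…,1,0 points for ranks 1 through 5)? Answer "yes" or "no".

no

Instant-runoff — R1 Theo 179, Sofia 0, Hassan 0, Omar 307, Jonas 127 (Omar winner). Winner: Omar.
Borda — scores: Theo 1954, Sofia 435, Hassan 971, Omar 1661, Jonas 1109. Winner: Theo.
The two methods disagree.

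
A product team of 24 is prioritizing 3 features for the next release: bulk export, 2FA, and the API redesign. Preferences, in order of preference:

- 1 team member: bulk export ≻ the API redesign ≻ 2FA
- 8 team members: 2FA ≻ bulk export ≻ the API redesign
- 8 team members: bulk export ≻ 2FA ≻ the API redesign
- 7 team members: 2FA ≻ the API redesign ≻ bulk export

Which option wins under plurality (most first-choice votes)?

First-place votes: bulk export 9, 2FA 15, the API redesign 0.
2FA has the most first-place votes.

2FA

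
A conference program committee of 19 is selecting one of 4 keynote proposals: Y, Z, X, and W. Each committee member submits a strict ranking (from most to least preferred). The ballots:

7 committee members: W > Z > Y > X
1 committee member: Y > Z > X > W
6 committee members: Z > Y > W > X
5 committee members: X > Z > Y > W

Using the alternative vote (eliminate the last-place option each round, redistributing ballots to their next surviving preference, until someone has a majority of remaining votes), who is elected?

Round 1: Y 1, Z 6, X 5, W 7. Eliminate Y.
Round 2: Z 7, X 5, W 7. Eliminate X.
Round 3: Z 12, W 7. Z has a majority.

Z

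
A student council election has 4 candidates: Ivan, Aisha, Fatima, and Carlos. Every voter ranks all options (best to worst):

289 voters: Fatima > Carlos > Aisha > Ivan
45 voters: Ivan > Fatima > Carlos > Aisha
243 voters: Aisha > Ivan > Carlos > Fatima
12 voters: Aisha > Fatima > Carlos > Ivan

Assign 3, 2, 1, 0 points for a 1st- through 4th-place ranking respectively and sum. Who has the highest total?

Aisha

Ivan: 289·0 + 45·3 + 243·2 + 12·0 = 621
Aisha: 289·1 + 45·0 + 243·3 + 12·3 = 1054
Fatima: 289·3 + 45·2 + 243·0 + 12·2 = 981
Carlos: 289·2 + 45·1 + 243·1 + 12·1 = 878
Aisha has the highest Borda score (1054).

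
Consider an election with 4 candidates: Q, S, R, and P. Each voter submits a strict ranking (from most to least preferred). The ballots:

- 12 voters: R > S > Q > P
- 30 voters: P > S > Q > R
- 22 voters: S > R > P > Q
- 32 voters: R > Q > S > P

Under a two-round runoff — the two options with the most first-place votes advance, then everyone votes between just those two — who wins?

R

Round 1 first-place votes: Q 0, S 22, R 44, P 30.
R and P advance.
Runoff: R is preferred to P by 66 voters; P by 30.
R wins the runoff.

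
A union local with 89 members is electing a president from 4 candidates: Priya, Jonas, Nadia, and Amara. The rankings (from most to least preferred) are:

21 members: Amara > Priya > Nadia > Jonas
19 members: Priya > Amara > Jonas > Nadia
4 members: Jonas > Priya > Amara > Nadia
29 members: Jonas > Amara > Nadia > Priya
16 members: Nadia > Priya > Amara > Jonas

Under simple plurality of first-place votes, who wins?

First-place votes: Priya 19, Jonas 33, Nadia 16, Amara 21.
Jonas has the most first-place votes.

Jonas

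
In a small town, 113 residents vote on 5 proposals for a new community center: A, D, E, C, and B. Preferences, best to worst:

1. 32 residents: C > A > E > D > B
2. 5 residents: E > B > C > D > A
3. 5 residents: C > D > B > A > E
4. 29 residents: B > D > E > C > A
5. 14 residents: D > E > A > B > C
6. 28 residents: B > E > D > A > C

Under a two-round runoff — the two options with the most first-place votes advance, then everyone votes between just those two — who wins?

B

Round 1 first-place votes: A 0, D 14, E 5, C 37, B 57.
B and C advance.
Runoff: B is preferred to C by 76 voters; C by 37.
B wins the runoff.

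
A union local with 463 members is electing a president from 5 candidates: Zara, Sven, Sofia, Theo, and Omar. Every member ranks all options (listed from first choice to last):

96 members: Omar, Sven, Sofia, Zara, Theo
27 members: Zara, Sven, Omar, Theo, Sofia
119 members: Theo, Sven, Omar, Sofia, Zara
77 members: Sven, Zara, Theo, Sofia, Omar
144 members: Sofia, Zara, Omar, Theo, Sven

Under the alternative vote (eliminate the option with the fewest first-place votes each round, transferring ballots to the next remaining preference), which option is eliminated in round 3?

Round 1: Zara 27, Sven 77, Sofia 144, Theo 119, Omar 96. Eliminate Zara.
Round 2: Sven 104, Sofia 144, Theo 119, Omar 96. Eliminate Omar.
Round 3: Sven 200, Sofia 144, Theo 119. Eliminate Theo.

Theo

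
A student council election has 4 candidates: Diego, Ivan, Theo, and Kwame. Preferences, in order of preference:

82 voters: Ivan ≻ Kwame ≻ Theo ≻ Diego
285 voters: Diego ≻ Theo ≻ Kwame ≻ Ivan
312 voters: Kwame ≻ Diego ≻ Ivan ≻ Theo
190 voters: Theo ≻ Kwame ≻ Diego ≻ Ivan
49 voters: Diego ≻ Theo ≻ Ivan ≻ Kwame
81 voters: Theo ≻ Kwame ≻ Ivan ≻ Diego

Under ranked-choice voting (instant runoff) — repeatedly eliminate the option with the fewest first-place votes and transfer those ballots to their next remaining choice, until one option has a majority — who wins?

Round 1: Diego 334, Ivan 82, Theo 271, Kwame 312. Eliminate Ivan.
Round 2: Diego 334, Theo 271, Kwame 394. Eliminate Theo.
Round 3: Diego 334, Kwame 665. Kwame has a majority.

Kwame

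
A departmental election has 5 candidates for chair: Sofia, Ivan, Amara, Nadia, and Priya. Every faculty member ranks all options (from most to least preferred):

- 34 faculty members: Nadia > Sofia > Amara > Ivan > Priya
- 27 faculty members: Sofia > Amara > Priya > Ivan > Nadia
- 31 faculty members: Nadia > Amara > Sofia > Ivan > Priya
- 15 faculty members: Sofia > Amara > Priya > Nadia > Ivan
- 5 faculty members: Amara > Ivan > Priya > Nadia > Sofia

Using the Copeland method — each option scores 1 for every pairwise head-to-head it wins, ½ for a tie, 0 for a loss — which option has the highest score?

Nadia

Sofia: beats Ivan, Amara, and Priya; loses to Nadia → score 3.
Ivan: beats Priya; loses to Sofia, Amara, and Nadia → score 1.
Amara: beats Ivan and Priya; loses to Sofia and Nadia → score 2.
Nadia: beats Sofia, Ivan, Amara, and Priya → score 4.
Priya: loses to Sofia, Ivan, Amara, and Nadia → score 0.
Nadia has the best pairwise record.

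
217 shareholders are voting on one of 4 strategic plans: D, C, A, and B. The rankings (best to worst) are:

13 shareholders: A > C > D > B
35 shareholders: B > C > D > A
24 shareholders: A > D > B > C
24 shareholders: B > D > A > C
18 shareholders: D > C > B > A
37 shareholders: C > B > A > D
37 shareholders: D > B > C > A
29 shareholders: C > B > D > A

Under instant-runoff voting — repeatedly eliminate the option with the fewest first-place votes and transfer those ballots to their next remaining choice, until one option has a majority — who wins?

C

Round 1: D 55, C 66, A 37, B 59. Eliminate A.
Round 2: D 79, C 79, B 59. Eliminate B.
Round 3: D 103, C 114. C has a majority.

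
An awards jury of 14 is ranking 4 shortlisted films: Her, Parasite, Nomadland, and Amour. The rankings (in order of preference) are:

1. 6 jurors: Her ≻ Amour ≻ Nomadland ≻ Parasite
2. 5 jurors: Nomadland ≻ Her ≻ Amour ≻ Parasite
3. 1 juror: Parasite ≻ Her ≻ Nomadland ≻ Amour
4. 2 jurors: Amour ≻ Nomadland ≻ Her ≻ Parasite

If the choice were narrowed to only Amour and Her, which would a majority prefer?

Her

Voters preferring Amour to Her: 2; preferring Her to Amour: 12.
Her wins the head-to-head.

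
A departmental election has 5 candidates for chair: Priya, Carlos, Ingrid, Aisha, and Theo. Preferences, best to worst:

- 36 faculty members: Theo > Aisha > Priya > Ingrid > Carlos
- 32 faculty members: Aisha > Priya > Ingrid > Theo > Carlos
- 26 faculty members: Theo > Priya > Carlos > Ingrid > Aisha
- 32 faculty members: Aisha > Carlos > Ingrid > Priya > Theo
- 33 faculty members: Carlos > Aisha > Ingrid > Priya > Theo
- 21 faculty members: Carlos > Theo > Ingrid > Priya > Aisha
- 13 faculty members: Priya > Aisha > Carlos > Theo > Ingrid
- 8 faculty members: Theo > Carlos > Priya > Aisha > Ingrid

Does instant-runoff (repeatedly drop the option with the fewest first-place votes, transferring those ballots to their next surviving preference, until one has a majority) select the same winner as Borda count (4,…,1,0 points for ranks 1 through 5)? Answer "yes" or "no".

Instant-runoff — R1 Priya 13, Carlos 54, Ingrid 0, Aisha 64, Theo 70 (Ingrid out); R2 Priya 13, Carlos 54, Aisha 64, Theo 70 (Priya out); R3 Carlos 54, Aisha 77, Theo 70 (Carlos out); R4 Aisha 110, Theo 91 (Aisha winner). Winner: Aisha.
Borda — scores: Priya 400, Carlos 414, Ingrid 298, Aisha 510, Theo 388. Winner: Aisha.
The two methods agree.

yes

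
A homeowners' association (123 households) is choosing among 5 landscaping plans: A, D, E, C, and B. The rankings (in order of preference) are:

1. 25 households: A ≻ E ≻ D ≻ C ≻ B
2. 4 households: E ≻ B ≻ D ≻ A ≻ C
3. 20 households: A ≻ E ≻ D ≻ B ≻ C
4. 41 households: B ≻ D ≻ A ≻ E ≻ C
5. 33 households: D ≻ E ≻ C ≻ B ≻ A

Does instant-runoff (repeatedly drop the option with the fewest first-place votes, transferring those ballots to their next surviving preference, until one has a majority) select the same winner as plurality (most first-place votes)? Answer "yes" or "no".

Instant-runoff — R1 A 45, D 33, E 4, C 0, B 41 (C out); R2 A 45, D 33, E 4, B 41 (E out); R3 A 45, D 33, B 45 (D out); R4 A 45, B 78 (B winner). Winner: B.
Plurality — first-place votes: A 45, D 33, E 4, C 0, B 41. Winner: A.
The two methods disagree.

no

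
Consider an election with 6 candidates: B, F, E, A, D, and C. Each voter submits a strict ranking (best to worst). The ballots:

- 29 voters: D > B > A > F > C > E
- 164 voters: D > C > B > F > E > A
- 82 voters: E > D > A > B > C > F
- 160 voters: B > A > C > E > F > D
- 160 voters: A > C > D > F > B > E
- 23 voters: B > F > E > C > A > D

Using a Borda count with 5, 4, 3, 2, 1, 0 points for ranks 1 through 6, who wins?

B: 29·4 + 164·3 + 82·2 + 160·5 + 160·1 + 23·5 = 1847
F: 29·2 + 164·2 + 82·0 + 160·1 + 160·2 + 23·4 = 958
E: 29·0 + 164·1 + 82·5 + 160·2 + 160·0 + 23·3 = 963
A: 29·3 + 164·0 + 82·3 + 160·4 + 160·5 + 23·1 = 1796
D: 29·5 + 164·5 + 82·4 + 160·0 + 160·3 + 23·0 = 1773
C: 29·1 + 164·4 + 82·1 + 160·3 + 160·4 + 23·2 = 1933
C has the highest Borda score (1933).

C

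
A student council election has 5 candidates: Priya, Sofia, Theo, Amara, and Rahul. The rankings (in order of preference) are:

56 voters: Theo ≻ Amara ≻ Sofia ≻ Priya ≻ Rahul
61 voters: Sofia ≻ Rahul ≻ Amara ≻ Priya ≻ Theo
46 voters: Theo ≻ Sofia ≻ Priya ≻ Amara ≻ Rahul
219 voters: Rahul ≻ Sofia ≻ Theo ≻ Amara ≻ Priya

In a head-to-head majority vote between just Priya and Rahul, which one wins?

Rahul

Voters preferring Priya to Rahul: 102; preferring Rahul to Priya: 280.
Rahul wins the head-to-head.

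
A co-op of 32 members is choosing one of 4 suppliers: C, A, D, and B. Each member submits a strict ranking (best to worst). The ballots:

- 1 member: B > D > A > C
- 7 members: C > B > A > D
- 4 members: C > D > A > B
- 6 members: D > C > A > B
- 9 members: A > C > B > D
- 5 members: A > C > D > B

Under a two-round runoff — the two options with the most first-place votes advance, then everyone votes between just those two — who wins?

Round 1 first-place votes: C 11, A 14, D 6, B 1.
A and C advance.
Runoff: A is preferred to C by 15 voters; C by 17.
C wins the runoff.

C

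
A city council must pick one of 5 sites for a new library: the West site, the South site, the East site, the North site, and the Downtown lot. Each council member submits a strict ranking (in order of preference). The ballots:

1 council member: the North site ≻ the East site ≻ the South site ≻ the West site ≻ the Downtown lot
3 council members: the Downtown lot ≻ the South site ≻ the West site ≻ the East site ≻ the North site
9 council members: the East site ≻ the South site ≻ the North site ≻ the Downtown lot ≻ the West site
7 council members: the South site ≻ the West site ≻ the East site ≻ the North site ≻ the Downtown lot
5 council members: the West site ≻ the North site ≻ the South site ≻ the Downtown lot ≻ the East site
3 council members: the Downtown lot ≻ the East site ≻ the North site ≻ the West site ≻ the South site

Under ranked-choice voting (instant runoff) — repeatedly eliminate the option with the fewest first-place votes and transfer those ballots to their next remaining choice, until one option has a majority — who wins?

Round 1: the West site 5, the South site 7, the East site 9, the North site 1, the Downtown lot 6. Eliminate the North site.
Round 2: the West site 5, the South site 7, the East site 10, the Downtown lot 6. Eliminate the West site.
Round 3: the South site 12, the East site 10, the Downtown lot 6. Eliminate the Downtown lot.
Round 4: the South site 15, the East site 13. The South site has a majority.

the South site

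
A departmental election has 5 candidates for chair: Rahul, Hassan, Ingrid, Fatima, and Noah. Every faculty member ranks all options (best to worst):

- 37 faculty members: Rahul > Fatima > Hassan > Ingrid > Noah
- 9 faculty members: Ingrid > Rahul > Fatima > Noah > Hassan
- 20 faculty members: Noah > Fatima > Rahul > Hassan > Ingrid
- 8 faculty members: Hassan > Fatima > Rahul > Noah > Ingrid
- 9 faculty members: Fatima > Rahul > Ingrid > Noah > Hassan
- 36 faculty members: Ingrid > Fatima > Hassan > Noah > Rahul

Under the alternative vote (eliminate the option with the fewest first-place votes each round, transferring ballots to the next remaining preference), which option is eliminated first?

Round 1: Rahul 37, Hassan 8, Ingrid 45, Fatima 9, Noah 20. Eliminate Hassan.

Hassan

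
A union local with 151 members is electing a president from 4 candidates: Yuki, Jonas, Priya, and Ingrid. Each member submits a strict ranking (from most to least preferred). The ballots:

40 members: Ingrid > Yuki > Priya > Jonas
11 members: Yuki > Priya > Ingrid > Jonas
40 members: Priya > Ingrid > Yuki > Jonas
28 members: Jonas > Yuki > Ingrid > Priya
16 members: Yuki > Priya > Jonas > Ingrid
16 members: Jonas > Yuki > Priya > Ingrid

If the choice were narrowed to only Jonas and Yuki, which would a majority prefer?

Voters preferring Jonas to Yuki: 44; preferring Yuki to Jonas: 107.
Yuki wins the head-to-head.

Yuki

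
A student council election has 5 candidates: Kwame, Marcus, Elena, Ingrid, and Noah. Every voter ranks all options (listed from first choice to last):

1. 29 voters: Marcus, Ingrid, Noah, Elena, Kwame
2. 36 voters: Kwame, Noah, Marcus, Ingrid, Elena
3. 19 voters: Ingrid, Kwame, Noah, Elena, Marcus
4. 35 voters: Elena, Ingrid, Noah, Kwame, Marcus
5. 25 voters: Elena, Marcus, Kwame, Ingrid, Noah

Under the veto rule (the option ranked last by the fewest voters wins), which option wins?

Last-place votes: Kwame 29, Marcus 54, Elena 36, Ingrid 0, Noah 25.
Ingrid is ranked last by the fewest voters, so Ingrid wins.

Ingrid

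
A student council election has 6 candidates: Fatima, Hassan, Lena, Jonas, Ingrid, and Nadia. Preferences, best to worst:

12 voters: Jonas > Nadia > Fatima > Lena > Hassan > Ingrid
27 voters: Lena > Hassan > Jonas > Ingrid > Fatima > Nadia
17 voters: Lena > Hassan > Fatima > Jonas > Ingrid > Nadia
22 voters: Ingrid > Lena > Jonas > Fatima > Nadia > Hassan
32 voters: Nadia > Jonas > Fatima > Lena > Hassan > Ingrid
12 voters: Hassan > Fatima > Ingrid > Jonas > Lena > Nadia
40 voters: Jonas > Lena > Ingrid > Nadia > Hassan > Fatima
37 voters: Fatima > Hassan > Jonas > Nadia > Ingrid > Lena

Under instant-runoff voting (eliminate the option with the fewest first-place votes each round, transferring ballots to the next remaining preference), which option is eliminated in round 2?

Ingrid

Round 1: Fatima 37, Hassan 12, Lena 44, Jonas 52, Ingrid 22, Nadia 32. Eliminate Hassan.
Round 2: Fatima 49, Lena 44, Jonas 52, Ingrid 22, Nadia 32. Eliminate Ingrid.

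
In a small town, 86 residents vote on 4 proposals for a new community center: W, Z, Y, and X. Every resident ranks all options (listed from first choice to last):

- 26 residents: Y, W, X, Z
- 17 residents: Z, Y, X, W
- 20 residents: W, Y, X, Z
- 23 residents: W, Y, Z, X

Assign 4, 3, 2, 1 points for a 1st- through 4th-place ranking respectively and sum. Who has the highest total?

W: 26·3 + 17·1 + 20·4 + 23·4 = 267
Z: 26·1 + 17·4 + 20·1 + 23·2 = 160
Y: 26·4 + 17·3 + 20·3 + 23·3 = 284
X: 26·2 + 17·2 + 20·2 + 23·1 = 149
Y has the highest Borda score (284).

Y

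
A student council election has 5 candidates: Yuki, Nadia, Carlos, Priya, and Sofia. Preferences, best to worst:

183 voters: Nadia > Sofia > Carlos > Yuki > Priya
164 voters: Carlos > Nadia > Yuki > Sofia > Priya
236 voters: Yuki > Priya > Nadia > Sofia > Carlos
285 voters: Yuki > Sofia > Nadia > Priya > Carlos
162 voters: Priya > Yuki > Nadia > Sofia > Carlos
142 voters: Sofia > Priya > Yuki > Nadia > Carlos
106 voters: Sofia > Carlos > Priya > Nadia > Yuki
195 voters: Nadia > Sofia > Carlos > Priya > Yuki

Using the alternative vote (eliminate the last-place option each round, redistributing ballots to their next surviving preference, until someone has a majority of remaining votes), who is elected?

Round 1: Yuki 521, Nadia 378, Carlos 164, Priya 162, Sofia 248. Eliminate Priya.
Round 2: Yuki 683, Nadia 378, Carlos 164, Sofia 248. Eliminate Carlos.
Round 3: Yuki 683, Nadia 542, Sofia 248. Eliminate Sofia.
Round 4: Yuki 825, Nadia 648. Yuki has a majority.

Yuki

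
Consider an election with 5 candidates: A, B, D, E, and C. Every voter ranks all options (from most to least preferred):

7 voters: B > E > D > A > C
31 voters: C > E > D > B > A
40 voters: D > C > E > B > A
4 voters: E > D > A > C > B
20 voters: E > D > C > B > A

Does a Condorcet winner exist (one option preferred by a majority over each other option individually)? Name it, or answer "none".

Checking pairwise contests:
B beats A 98–4.
D beats B 95–7.
E beats D 62–40.
C beats E 71–31.
D beats C 71–31.
Every option loses at least one head-to-head, so there is no Condorcet winner.

none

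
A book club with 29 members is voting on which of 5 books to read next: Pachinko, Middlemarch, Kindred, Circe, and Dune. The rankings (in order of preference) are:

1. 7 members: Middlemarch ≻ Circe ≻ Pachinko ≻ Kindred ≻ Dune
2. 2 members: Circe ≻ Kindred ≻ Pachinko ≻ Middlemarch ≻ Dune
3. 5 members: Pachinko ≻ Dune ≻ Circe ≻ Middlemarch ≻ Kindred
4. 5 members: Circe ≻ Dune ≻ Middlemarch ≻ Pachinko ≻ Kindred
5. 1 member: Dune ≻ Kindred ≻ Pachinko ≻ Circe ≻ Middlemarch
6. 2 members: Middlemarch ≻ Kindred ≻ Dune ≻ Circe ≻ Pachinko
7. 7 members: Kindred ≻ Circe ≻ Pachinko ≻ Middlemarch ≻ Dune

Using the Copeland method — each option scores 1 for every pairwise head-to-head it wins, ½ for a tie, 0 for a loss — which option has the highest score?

Circe

Pachinko: beats Middlemarch, Kindred, and Dune; loses to Circe → score 3.
Middlemarch: beats Kindred and Dune; loses to Pachinko and Circe → score 2.
Kindred: beats Dune; loses to Pachinko, Middlemarch, and Circe → score 1.
Circe: beats Pachinko, Middlemarch, Kindred, and Dune → score 4.
Dune: loses to Pachinko, Middlemarch, Kindred, and Circe → score 0.
Circe has the best pairwise record.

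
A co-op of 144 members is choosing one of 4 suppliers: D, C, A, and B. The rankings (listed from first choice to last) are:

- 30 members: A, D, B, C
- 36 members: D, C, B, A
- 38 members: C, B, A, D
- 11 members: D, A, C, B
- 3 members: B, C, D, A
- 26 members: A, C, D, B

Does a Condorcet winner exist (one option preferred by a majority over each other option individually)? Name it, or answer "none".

Checking pairwise contests:
A beats D 94–50.
D beats C 77–67.
C beats A 77–67.
D beats B 103–41.
Every option loses at least one head-to-head, so there is no Condorcet winner.

none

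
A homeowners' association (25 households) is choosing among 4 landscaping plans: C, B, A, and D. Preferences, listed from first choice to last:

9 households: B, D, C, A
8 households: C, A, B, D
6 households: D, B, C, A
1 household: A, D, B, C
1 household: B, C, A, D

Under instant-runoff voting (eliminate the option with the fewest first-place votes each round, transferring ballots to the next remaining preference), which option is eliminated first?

A

Round 1: C 8, B 10, A 1, D 6. Eliminate A.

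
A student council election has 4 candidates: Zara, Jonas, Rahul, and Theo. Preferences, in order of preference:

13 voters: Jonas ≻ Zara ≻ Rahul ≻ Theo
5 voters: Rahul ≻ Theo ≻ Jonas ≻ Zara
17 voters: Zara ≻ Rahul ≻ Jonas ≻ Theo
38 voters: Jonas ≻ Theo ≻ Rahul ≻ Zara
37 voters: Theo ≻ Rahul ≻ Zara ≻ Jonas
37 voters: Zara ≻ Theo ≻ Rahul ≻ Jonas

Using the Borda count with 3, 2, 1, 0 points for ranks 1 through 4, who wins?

Zara: 13·2 + 5·0 + 17·3 + 38·0 + 37·1 + 37·3 = 225
Jonas: 13·3 + 5·1 + 17·1 + 38·3 + 37·0 + 37·0 = 175
Rahul: 13·1 + 5·3 + 17·2 + 38·1 + 37·2 + 37·1 = 211
Theo: 13·0 + 5·2 + 17·0 + 38·2 + 37·3 + 37·2 = 271
Theo has the highest Borda score (271).

Theo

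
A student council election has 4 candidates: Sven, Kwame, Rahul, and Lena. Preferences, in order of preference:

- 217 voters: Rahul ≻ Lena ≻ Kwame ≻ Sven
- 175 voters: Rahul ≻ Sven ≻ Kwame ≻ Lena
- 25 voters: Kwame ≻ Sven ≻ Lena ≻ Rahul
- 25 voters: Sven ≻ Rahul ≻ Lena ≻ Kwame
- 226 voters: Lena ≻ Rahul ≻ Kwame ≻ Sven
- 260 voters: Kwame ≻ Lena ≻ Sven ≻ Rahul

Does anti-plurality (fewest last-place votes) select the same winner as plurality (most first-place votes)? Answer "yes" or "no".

no

Anti-plurality — last-place votes: Sven 443, Kwame 25, Rahul 285, Lena 175. Winner: Kwame.
Plurality — first-place votes: Sven 25, Kwame 285, Rahul 392, Lena 226. Winner: Rahul.
The two methods disagree.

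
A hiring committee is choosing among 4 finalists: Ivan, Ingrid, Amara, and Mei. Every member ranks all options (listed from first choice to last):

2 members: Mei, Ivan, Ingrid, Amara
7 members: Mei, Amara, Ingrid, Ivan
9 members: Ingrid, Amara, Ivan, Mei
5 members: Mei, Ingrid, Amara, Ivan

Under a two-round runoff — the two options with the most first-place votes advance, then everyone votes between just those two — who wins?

Round 1 first-place votes: Ivan 0, Ingrid 9, Amara 0, Mei 14.
Mei and Ingrid advance.
Runoff: Mei is preferred to Ingrid by 14 voters; Ingrid by 9.
Mei wins the runoff.

Mei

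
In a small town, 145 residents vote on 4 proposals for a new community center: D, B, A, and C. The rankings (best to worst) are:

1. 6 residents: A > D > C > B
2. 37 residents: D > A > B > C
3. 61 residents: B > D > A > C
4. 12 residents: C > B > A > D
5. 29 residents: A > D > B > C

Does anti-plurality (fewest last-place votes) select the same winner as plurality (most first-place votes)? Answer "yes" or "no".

no

Anti-plurality — last-place votes: D 12, B 6, A 0, C 127. Winner: A.
Plurality — first-place votes: D 37, B 61, A 35, C 12. Winner: B.
The two methods disagree.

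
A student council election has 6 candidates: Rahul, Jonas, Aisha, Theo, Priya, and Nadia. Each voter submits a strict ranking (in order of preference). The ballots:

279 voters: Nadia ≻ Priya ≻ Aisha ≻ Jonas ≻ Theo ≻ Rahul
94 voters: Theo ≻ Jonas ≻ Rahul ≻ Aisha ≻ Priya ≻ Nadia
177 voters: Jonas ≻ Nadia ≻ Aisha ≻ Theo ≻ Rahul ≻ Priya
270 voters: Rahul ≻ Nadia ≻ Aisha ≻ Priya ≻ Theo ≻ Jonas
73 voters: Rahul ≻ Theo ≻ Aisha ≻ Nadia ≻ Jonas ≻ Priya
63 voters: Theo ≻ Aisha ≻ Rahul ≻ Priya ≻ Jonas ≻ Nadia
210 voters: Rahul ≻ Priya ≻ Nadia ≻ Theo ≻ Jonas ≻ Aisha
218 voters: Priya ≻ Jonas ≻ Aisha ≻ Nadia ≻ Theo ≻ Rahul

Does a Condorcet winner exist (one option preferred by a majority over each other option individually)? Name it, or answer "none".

none

Checking pairwise contests:
Jonas beats Rahul 768–616.
Theo beats Jonas 710–674.
Jonas beats Aisha 699–685.
Aisha beats Theo 944–440.
Rahul beats Priya 887–497.
Rahul beats Nadia 710–674.
Every option loses at least one head-to-head, so there is no Condorcet winner.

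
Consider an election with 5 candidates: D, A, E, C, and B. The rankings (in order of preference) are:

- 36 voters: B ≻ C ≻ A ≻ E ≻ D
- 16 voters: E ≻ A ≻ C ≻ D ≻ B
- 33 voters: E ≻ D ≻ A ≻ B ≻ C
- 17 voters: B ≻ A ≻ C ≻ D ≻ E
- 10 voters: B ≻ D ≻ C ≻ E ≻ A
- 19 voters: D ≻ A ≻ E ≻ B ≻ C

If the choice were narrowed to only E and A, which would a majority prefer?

A

Voters preferring E to A: 59; preferring A to E: 72.
A wins the head-to-head.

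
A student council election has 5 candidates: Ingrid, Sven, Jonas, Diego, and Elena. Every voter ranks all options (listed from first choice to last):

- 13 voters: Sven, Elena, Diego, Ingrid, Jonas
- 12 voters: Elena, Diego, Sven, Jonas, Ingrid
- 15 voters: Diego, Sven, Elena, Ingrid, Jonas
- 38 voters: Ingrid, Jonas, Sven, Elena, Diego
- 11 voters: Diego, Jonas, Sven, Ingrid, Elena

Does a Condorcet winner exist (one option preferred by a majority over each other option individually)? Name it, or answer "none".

Checking pairwise contests:
Sven beats Ingrid 51–38.
Jonas beats Sven 49–40.
Ingrid beats Jonas 66–23.
Sven beats Diego 51–38.
Ingrid beats Elena 49–40.
Every option loses at least one head-to-head, so there is no Condorcet winner.

none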